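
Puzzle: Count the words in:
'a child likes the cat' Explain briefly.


Split into words: a | child | likes | the | cat = 5 words.

5


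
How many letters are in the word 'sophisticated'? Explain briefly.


Spell out 'sophisticated' and number each letter: s(1), o(2), p(3), h(4), i(5), s(6), t(7), i(8), c(9), a(10), t(11), e(12), d(13). Total: 13 letters.

13


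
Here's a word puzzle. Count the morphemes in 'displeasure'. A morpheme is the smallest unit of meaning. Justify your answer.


Decomposition: dis- (prefix) + please (root) + -ure (suffix) = 3 morpheme(s)

3 morphemes


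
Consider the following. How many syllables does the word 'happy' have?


Break 'happy' into syllables: hap-py -> hap | py = 2 syllables

2 syllables


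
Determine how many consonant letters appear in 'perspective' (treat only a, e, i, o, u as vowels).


Consonants in 'perspective': p, r, s, p, c, t, v = 7 consonants.

7


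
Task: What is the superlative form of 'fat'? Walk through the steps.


Apply superlative formation (double final consonant, add -est): 'fat' -> 'fattest'.

fattest


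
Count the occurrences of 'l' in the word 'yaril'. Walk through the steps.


Letter 'l' in 'yaril': found at position(s) 5 = 1 occurrence(s).

1


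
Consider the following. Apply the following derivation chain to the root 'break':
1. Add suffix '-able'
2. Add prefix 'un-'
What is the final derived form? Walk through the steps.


Step 1: Add suffix '-able' to 'break' = 'breakable'
Step 2: Add prefix 'un-' to 'breakable' = 'unbreakable'

unbreakable


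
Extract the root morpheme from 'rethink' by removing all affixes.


Remove prefix 're' from 'rethink' to get root 'think'.

think


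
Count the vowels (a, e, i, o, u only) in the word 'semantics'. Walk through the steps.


Vowels in 'semantics': e, a, i = 3 vowels.

3


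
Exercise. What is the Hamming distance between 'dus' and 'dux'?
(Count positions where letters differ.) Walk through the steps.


Alignment:
Position 1: 'd' vs 'd' = match
Position 2: 'u' vs 'u' = match
Position 3: 's' vs 'x' = DIFFER
Total differences: 1

1


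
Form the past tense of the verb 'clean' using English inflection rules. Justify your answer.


Apply rule: Add -ed. 'clean' becomes 'cleaned'.

cleaned


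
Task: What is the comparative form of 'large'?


Apply comparative formation (ends in e: add -r): 'large' -> 'larger'.

larger


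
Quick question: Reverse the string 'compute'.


Reverse 'compute' character by character: 'etupmoc'.

etupmoc


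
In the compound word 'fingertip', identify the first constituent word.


Split 'fingertip' into 'finger' + 'tip'. The first part is 'finger'.

finger


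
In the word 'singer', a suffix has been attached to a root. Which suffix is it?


The word 'singer' = 'sing' (root) + '-er' (suffix). The suffix is '-er'.

er


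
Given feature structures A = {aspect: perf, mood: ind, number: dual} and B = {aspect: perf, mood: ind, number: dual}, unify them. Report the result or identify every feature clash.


Compare features:
aspect: A=perf vs B=perf -> unified: perf
mood: A=ind vs B=ind -> unified: ind
number: A=dual vs B=dual -> unified: dual
No clashes found.

Unified: {aspect: perf, mood: ind, number: dual}


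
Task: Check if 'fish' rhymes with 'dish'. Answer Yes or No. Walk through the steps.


Rime (stressed vowel + following sounds) of 'fish': -ish = /ɪʃ/
Rime of 'dish': -ish = /ɪʃ/
/ɪʃ/ and /ɪʃ/ are the same ending sound, so the words rhyme.

Yes


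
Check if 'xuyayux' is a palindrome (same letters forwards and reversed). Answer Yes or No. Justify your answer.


Forward: 'xuyayux'
Reversed: 'xuyayux'
They are identical.

Yes


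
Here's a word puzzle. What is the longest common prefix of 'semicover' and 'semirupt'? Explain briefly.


Compare from the start: 4 characters match: 'semi'. Mismatch at position 5: 'c' vs 'r'.

semi


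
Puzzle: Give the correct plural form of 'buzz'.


Apply rule: Add -es (sibilant/fricative ending). 'buzz' becomes 'buzzes'.

buzzes


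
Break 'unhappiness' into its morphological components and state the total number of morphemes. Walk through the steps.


Step 1: Identify prefix: 'un' (meaning: not/reverse)
Step 2: Identify root: 'happy'
Step 3: Identify suffix(es): 'ness'
Decomposition: un- (prefix: not/reverse) + happy (root) + -ness (suffix: state of)
Total morphemes: 3

3 morphemes (un- (prefix: not/reverse) + happy (root) + -ness (suffix: state of))


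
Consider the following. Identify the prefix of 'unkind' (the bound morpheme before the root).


The word 'unkind' = 'un' (prefix) + 'kind' (root). The prefix is 'un'.

un


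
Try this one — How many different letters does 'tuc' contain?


Unique letters in 'tuc': {c, t, u} = 3 distinct letters.

3


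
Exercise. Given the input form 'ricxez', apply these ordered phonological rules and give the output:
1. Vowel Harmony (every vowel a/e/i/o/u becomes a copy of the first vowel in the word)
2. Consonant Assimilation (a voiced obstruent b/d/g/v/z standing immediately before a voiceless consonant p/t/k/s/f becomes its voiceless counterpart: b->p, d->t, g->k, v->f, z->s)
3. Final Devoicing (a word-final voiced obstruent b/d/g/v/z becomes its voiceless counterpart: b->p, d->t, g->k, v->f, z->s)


Starting form: 'ricxez'
Rule 1: Vowel Harmony: all vowels become 'i' (matching first vowel). 'ricxez' -> 'ricxiz'
Rule 2: Consonant Assimilation: no voiced obstruent (b/d/g/v/z) stands immediately before a voiceless consonant (p/t/k/s/f). No change.
Rule 3: Final Devoicing: word-final voiced obstruent 'z' becomes voiceless 's'. 'ricxiz' -> 'ricxis'
Final form: 'ricxis'

ricxis


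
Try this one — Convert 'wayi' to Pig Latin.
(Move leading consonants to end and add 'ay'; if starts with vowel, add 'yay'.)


'wayi': move consonant cluster 'w' to end and add 'ay': 'ayiway'.

ayiway


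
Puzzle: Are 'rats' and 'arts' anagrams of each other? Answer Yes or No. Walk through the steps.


Sorted letters of 'rats': 'arst'
Sorted letters of 'arts': 'arst'
They match.

Yes


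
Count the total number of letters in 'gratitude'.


Spell out 'gratitude' and number each letter: g(1), r(2), a(3), t(4), i(5), t(6), u(7), d(8), e(9). Total: 9 letters.

9


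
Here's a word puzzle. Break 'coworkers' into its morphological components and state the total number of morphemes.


Step 1: Identify prefix: 'co' (meaning: together)
Step 2: Identify root: 'work'
Step 3: Identify suffix(es): 'er, s'
Decomposition: co- (prefix: together) + work (root) + -er (suffix: one who) + -s (plural)
Total morphemes: 4

4 morphemes (co- (prefix: together) + work (root) + -er (suffix: one who) + -s (plural))


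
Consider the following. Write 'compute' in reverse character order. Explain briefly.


Reverse 'compute' character by character: 'etupmoc'.

etupmoc


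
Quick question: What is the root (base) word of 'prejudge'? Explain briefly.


Remove prefix 'pre' from 'prejudge' to get root 'judge'.

judge


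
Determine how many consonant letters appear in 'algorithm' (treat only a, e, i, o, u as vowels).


Consonants in 'algorithm': l, g, r, t, h, m = 6 consonants.

6


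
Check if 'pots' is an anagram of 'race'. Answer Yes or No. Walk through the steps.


Sorted letters of 'pots': 'opst'
Sorted letters of 'race': 'acer'
They do not match.

No


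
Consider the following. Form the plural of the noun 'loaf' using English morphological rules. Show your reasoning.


Apply rule: Change -f to -ves. 'loaf' becomes 'loaves'.

loaves


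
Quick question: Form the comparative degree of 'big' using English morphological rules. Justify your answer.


Apply comparative formation (double final consonant, add -er): 'big' -> 'bigger'.

bigger


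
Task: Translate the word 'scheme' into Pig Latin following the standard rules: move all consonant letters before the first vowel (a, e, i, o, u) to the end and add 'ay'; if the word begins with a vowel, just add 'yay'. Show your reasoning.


'scheme': move consonant cluster 'sch' to end and add 'ay': 'emeschay'.

emeschay


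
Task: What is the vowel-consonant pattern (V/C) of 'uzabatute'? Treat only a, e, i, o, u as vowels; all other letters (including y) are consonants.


Letter mapping: u = V, z = C, a = V, b = C, a = V, t = C, u = V, t = C, e = V.

VCVCVCVCV


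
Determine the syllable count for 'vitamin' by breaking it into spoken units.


Break 'vitamin' into syllables: vi-ta-min -> vi | ta | min = 3 syllables

3 syllables


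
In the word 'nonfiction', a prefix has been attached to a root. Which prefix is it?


The word 'nonfiction' = 'non' (prefix) + 'fiction' (root). The prefix is 'non'.

non


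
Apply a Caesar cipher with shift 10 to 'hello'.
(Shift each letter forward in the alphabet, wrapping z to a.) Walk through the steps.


Shift each letter by 10: h -> r, e -> o, l -> v, l -> v, o -> y. Result: 'rovvy'.

rovvy


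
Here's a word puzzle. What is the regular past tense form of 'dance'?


Apply rule: Add -d (word ends in -e). 'dance' becomes 'danced'.

danced


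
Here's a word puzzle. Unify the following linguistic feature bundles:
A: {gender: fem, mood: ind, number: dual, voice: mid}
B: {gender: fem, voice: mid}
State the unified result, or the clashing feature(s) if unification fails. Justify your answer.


Compare features:
gender: A=fem vs B=fem -> unified: fem
mood: A=ind vs B=_ -> unified: ind
number: A=dual vs B=_ -> unified: dual
voice: A=mid vs B=mid -> unified: mid
No clashes found.

Unified: {gender: fem, mood: ind, number: dual, voice: mid}


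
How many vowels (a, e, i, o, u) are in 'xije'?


Vowels in 'xije': i, e = 2 vowels.

2


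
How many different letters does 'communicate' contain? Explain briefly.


Unique letters in 'communicate': {a, c, e, i, m, n, o, t, u} = 9 distinct letters.

9


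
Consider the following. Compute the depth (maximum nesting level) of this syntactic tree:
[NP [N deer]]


Count bracket nesting levels:
'[' at pos 0: depth = 1
'[' at pos 4: depth = 2
Maximum depth reached: 2

2


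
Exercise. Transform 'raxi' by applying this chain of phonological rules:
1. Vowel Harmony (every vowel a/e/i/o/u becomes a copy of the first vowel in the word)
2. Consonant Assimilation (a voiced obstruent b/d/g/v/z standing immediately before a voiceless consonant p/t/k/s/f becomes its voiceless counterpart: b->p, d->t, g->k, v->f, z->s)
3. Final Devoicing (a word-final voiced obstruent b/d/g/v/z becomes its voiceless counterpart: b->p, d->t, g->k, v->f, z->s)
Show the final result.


Starting form: 'raxi'
Rule 1: Vowel Harmony: all vowels become 'a' (matching first vowel). 'raxi' -> 'raxa'
Rule 2: Consonant Assimilation: no voiced obstruent (b/d/g/v/z) stands immediately before a voiceless consonant (p/t/k/s/f). No change.
Rule 3: Final Devoicing: the word ends in the vowel 'a', not a consonant. No change.
Final form: 'raxa'

raxa


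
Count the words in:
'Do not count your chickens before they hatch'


Split into words: Do | not | count | your | chickens | before | they | hatch = 8 words.

8


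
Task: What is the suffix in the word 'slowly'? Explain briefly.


The word 'slowly' = 'slow' (root) + '-ly' (suffix). The suffix is '-ly'.

ly


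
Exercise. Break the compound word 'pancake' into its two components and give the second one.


Split 'pancake' into 'pan' + 'cake'. The second part is 'cake'.

cake


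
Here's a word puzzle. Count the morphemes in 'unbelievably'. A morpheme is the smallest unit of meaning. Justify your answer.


Decomposition: un- (prefix) + believe (root) + -able (suffix) + -ly (suffix) = 4 morpheme(s)

4 morphemes


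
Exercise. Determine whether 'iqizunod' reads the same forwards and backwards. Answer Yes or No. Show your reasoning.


Forward: 'iqizunod'
Reversed: 'donuziqi'
They differ.

No


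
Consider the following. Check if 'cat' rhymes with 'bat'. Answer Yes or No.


Rime (stressed vowel + following sounds) of 'cat': -at = /æt/
Rime of 'bat': -at = /æt/
/æt/ and /æt/ are the same ending sound, so the words rhyme.

Yes


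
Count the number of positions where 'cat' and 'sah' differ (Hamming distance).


Alignment:
Position 1: 'c' vs 's' = DIFFER
Position 2: 'a' vs 'a' = match
Position 3: 't' vs 'h' = DIFFER
Total differences: 2

2


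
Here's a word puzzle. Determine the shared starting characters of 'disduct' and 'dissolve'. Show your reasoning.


Compare from the start: 3 characters match: 'dis'. Mismatch at position 4: 'd' vs 's'.

dis


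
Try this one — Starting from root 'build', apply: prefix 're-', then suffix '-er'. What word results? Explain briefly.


Step 1: Add prefix 're-' to 'build' = 'rebuild'
Step 2: Add suffix '-er' to 'rebuild' = 'rebuilder'

rebuilder


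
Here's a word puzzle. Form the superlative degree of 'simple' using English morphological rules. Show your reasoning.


Apply superlative formation (ends in e: add -st): 'simple' -> 'simplest'.

simplest


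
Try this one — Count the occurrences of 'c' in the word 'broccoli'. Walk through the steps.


Letter 'c' in 'broccoli': found at position(s) 4, 5 = 2 occurrence(s).

2


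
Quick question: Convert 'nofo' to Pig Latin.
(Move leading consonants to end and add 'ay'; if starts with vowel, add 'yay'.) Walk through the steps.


'nofo': move consonant cluster 'n' to end and add 'ay': 'ofonay'.

ofonay


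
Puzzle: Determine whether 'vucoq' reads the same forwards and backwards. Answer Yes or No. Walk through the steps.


Forward: 'vucoq'
Reversed: 'qocuv'
They differ.

No


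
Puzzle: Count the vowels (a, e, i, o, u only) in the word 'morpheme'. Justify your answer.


Vowels in 'morpheme': o, e, e = 3 vowels.

3


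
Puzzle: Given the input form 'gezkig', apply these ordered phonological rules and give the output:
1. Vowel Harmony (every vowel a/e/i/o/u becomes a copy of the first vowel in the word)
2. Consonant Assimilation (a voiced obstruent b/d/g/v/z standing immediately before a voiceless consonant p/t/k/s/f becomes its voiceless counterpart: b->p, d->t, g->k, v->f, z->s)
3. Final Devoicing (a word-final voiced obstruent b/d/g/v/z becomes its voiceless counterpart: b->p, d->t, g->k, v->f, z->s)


Starting form: 'gezkig'
Rule 1: Vowel Harmony: all vowels become 'e' (matching first vowel). 'gezkig' -> 'gezkeg'
Rule 2: Consonant Assimilation: voiced obstruent before voiceless consonant becomes voiceless ('zk' -> 'sk'). 'gezkeg' -> 'geskeg'
Rule 3: Final Devoicing: word-final voiced obstruent 'g' becomes voiceless 'k'. 'geskeg' -> 'geskek'
Final form: 'geskek'

geskek


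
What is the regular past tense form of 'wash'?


Apply rule: Add -ed. 'wash' becomes 'washed'.

washed


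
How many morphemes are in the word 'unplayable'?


Decomposition: un- (prefix) + play (root) + -able (suffix) = 3 morpheme(s)

3 morphemes


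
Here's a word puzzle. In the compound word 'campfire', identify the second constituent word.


Split 'campfire' into 'camp' + 'fire'. The second part is 'fire'.

fire


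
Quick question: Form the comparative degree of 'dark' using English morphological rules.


Apply comparative formation (add -er): 'dark' -> 'darker'.

darker


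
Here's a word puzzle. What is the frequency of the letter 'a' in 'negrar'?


Letter 'a' in 'negrar': found at position(s) 5 = 1 occurrence(s).

1


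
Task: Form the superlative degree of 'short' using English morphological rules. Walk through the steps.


Apply superlative formation (add -est): 'short' -> 'shortest'.

shortest


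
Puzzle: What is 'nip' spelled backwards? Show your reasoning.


Reverse 'nip' character by character: 'pin'.

pin


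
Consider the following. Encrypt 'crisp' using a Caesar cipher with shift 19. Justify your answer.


Shift each letter by 19: c -> v, r -> k, i -> b, s -> l, p -> i. Result: 'vkbli'.

vkbli


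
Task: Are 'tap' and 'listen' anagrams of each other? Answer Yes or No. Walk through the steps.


Sorted letters of 'tap': 'apt'
Sorted letters of 'listen': 'eilnst'
They do not match.

No


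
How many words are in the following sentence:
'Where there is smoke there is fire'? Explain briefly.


Split into words: Where | there | is | smoke | there | is | fire = 7 words.

7


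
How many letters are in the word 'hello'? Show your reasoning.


Spell out 'hello' and number each letter: h(1), e(2), l(3), l(4), o(5). Total: 5 letters.

5


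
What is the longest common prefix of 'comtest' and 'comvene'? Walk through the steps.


Compare from the start: 3 characters match: 'com'. Mismatch at position 4: 't' vs 'v'.

com


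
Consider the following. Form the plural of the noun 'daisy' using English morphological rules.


Apply rule: Change -y to -ies (consonant + y). 'daisy' becomes 'daisies'.

daisies


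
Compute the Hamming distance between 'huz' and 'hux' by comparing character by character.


Alignment:
Position 1: 'h' vs 'h' = match
Position 2: 'u' vs 'u' = match
Position 3: 'z' vs 'x' = DIFFER
Total differences: 1

1


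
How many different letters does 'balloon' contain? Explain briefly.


Unique letters in 'balloon': {a, b, l, n, o} = 5 distinct letters.

5


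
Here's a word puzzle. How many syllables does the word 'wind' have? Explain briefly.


Break 'wind' into syllables: wind -> wind = 1 syllable

1 syllable


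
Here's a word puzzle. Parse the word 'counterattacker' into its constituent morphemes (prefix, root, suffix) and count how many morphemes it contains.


Step 1: Identify prefix: 'counter' (meaning: against)
Step 2: Identify root: 'attack'
Step 3: Identify suffix(es): 'er'
Decomposition: counter- (prefix: against) + attack (root) + -er (suffix: one who)
Total morphemes: 3

3 morphemes (counter- (prefix: against) + attack (root) + -er (suffix: one who))


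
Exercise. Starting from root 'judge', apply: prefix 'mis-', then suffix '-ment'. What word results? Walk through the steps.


Step 1: Add prefix 'mis-' to 'judge' = 'misjudge'
Step 2: Add suffix '-ment' to 'misjudge' = 'misjudgment'

misjudgment


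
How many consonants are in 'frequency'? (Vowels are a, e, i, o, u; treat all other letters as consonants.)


Consonants in 'frequency': f, r, q, n, c, y = 6 consonants.

6


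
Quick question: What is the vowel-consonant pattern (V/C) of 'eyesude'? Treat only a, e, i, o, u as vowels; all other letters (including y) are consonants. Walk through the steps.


Letter mapping: e = V, y = C, e = V, s = C, u = V, d = C, e = V.

VCVCVCV


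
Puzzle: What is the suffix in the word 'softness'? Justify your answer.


The word 'softness' = 'soft' (root) + '-ness' (suffix). The suffix is '-ness'.

ness


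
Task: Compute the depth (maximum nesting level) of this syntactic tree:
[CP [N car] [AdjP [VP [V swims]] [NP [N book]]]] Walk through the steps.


Count bracket nesting levels:
'[' at pos 0: depth = 1
'[' at pos 4: depth = 2
'[' at pos 12: depth = 2
'[' at pos 18: depth = 3
'[' at pos 22: depth = 4
'[' at pos 33: depth = 3
'[' at pos 37: depth = 4
Maximum depth reached: 4

4


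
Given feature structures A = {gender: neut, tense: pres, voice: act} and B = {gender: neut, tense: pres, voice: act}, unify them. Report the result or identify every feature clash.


Compare features:
gender: A=neut vs B=neut -> unified: neut
tense: A=pres vs B=pres -> unified: pres
voice: A=act vs B=act -> unified: act
No clashes found.

Unified: {gender: neut, tense: pres, voice: act}


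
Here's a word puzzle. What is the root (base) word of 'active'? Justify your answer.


Remove suffix '-ive' from 'active' to get root 'act'.

act


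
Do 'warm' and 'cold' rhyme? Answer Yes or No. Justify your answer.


Rime (stressed vowel + following sounds) of 'warm': -arm = /ɔːrm/
Rime of 'cold': -old = /oʊld/
/ɔːrm/ and /oʊld/ are different ending sounds, so the words do not rhyme.

No


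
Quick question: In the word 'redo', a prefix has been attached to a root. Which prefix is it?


The word 'redo' = 're' (prefix) + 'do' (root). The prefix is 're'.

re


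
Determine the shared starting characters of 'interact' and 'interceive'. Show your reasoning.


Compare from the start: 5 characters match: 'inter'. Mismatch at position 6: 'a' vs 'c'.

inter


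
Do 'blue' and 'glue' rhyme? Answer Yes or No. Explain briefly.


Rime (stressed vowel + following sounds) of 'blue': -ue = /uː/
Rime of 'glue': -ue = /uː/
/uː/ and /uː/ are the same ending sound, so the words rhyme.

Yes


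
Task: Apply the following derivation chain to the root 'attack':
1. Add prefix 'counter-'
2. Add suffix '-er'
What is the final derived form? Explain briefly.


Step 1: Add prefix 'counter-' to 'attack' = 'counterattack'
Step 2: Add suffix '-er' to 'counterattack' = 'counterattacker'

counterattacker


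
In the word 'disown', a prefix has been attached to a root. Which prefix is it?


The word 'disown' = 'dis' (prefix) + 'own' (root). The prefix is 'dis'.

dis


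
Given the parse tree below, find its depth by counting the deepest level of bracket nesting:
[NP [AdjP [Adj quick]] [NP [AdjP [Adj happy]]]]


Count bracket nesting levels:
'[' at pos 0: depth = 1
'[' at pos 4: depth = 2
'[' at pos 10: depth = 3
'[' at pos 23: depth = 2
'[' at pos 27: depth = 3
'[' at pos 33: depth = 4
Maximum depth reached: 4

4


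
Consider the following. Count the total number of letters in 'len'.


Spell out 'len' and number each letter: l(1), e(2), n(3). Total: 3 letters.

3


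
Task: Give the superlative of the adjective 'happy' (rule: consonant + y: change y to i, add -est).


Apply superlative formation (consonant + y: change y to i, add -est): 'happy' -> 'happiest'.

happiest


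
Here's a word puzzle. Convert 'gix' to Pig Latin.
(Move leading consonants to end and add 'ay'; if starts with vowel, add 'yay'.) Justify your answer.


'gix': move consonant cluster 'g' to end and add 'ay': 'ixgay'.

ixgay


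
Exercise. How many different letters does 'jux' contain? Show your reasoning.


Unique letters in 'jux': {j, u, x} = 3 distinct letters.

3


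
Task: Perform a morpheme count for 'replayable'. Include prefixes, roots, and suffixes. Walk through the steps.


Decomposition: re- (prefix) + play (root) + -able (suffix) = 3 morpheme(s)

3 morphemes


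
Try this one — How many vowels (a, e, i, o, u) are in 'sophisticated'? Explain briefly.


Vowels in 'sophisticated': o, i, i, a, e = 5 vowels.

5


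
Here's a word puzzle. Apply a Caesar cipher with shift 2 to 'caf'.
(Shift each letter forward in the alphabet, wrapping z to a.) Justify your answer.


Shift each letter by 2: c -> e, a -> c, f -> h. Result: 'ech'.

ech


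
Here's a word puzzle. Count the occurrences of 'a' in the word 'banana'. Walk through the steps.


Letter 'a' in 'banana': found at position(s) 2, 4, 6 = 3 occurrence(s).

3


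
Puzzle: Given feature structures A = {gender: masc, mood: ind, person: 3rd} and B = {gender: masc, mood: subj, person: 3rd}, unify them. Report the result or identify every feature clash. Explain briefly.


Compare features:
gender: A=masc vs B=masc -> unified: masc
mood: A=ind vs B=subj -> CLASH
person: A=3rd vs B=3rd -> unified: 3rd
Clash detected on feature 'mood' (ind vs subj); unification fails.

CLASH on 'mood' (ind vs subj)


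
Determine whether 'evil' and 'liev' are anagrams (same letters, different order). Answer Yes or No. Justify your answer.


Sorted letters of 'evil': 'eilv'
Sorted letters of 'liev': 'eilv'
They match.

Yes


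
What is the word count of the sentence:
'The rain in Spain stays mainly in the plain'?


Split into words: The | rain | in | Spain | stays | mainly | in | the | plain = 9 words.

9


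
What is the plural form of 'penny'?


Apply rule: Change -y to -ies (consonant + y). 'penny' becomes 'pennies'.

pennies


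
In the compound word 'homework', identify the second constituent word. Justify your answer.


Split 'homework' into 'home' + 'work'. The second part is 'work'.

work


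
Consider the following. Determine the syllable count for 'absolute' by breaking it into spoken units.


Break 'absolute' into syllables: ab-so-lute -> ab | so | lute = 3 syllables

3 syllables


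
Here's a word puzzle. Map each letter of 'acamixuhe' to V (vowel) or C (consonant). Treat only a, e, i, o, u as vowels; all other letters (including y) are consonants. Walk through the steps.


Letter mapping: a = V, c = C, a = V, m = C, i = V, x = C, u = V, h = C, e = V.

VCVCVCVCV


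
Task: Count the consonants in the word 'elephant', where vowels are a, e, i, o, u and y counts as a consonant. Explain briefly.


Consonants in 'elephant': l, p, h, n, t = 5 consonants.

5


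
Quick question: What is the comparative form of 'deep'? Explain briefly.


Apply comparative formation (add -er): 'deep' -> 'deeper'.

deeper


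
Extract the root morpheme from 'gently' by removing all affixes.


Remove suffix '-ly' from 'gently' to get root 'gentle'.

gentle


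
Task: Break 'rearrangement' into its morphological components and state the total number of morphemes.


Step 1: Identify prefix: 're' (meaning: again)
Step 2: Identify root: 'arrange'
Step 3: Identify suffix(es): 'ment'
Decomposition: re- (prefix: again) + arrange (root) + -ment (suffix: action/result)
Total morphemes: 3

3 morphemes (re- (prefix: again) + arrange (root) + -ment (suffix: action/result))


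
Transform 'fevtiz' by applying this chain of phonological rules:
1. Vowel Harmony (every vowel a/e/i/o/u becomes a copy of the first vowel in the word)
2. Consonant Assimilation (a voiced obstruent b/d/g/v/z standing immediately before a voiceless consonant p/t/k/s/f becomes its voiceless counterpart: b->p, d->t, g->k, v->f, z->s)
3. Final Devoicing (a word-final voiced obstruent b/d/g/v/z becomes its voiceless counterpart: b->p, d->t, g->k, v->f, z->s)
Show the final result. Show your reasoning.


Starting form: 'fevtiz'
Rule 1: Vowel Harmony: all vowels become 'e' (matching first vowel). 'fevtiz' -> 'fevtez'
Rule 2: Consonant Assimilation: voiced obstruent before voiceless consonant becomes voiceless ('vt' -> 'ft'). 'fevtez' -> 'feftez'
Rule 3: Final Devoicing: word-final voiced obstruent 'z' becomes voiceless 's'. 'feftez' -> 'feftes'
Final form: 'feftes'

feftes


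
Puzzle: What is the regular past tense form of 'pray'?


Apply rule: Add -ed. 'pray' becomes 'prayed'.

prayed


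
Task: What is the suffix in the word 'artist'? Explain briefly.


The word 'artist' = 'art' (root) + '-ist' (suffix). The suffix is '-ist'.

ist


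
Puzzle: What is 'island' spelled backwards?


Reverse 'island' character by character: 'dnalsi'.

dnalsi


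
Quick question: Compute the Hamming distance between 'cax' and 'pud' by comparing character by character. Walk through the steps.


Alignment:
Position 1: 'c' vs 'p' = DIFFER
Position 2: 'a' vs 'u' = DIFFER
Position 3: 'x' vs 'd' = DIFFER
Total differences: 3

3


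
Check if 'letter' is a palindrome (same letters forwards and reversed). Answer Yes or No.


Forward: 'letter'
Reversed: 'rettel'
They differ.

No


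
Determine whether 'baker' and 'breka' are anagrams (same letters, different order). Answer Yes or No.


Sorted letters of 'baker': 'abekr'
Sorted letters of 'breka': 'abekr'
They match.

Yes


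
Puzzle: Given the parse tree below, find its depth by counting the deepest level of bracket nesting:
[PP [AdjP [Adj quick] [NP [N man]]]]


Count bracket nesting levels:
'[' at pos 0: depth = 1
'[' at pos 4: depth = 2
'[' at pos 10: depth = 3
'[' at pos 22: depth = 3
'[' at pos 26: depth = 4
Maximum depth reached: 4

4


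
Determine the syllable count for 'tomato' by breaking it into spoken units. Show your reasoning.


Break 'tomato' into syllables: to-ma-to -> to | ma | to = 3 syllables

3 syllables


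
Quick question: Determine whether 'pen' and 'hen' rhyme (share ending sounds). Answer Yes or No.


Rime (stressed vowel + following sounds) of 'pen': -en = /ɛn/
Rime of 'hen': -en = /ɛn/
/ɛn/ and /ɛn/ are the same ending sound, so the words rhyme.

Yes


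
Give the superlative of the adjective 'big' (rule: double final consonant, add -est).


Apply superlative formation (double final consonant, add -est): 'big' -> 'biggest'.

biggest


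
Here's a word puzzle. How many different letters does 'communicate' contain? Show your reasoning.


Unique letters in 'communicate': {a, c, e, i, m, n, o, t, u} = 9 distinct letters.

9


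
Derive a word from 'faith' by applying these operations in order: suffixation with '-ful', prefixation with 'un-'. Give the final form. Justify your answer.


Step 1: Add suffix '-ful' to 'faith' = 'faithful'
Step 2: Add prefix 'un-' to 'faithful' = 'unfaithful'

unfaithful


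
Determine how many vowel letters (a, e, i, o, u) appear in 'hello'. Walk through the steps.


Vowels in 'hello': e, o = 2 vowels.

2


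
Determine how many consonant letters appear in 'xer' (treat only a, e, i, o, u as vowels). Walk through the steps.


Consonants in 'xer': x, r = 2 consonants.

2


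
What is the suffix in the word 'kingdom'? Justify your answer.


The word 'kingdom' = 'king' (root) + '-dom' (suffix). The suffix is '-dom'.

dom


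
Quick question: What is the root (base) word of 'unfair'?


Remove prefix 'un' from 'unfair' to get root 'fair'.

fair


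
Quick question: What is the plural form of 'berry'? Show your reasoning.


Apply rule: Change -y to -ies (consonant + y). 'berry' becomes 'berries'.

berries


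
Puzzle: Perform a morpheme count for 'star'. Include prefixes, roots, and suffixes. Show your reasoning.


Decomposition: star (free morpheme) = 1 morpheme(s)

1 morphemes


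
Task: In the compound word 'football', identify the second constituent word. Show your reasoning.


Split 'football' into 'foot' + 'ball'. The second part is 'ball'.

ball


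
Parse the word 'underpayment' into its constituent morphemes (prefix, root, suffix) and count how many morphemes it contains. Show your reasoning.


Step 1: Identify prefix: 'under' (meaning: beneath/insufficient)
Step 2: Identify root: 'pay'
Step 3: Identify suffix(es): 'ment'
Decomposition: under- (prefix: beneath/insufficient) + pay (root) + -ment (suffix: action/result)
Total morphemes: 3

3 morphemes (under- (prefix: beneath/insufficient) + pay (root) + -ment (suffix: action/result))


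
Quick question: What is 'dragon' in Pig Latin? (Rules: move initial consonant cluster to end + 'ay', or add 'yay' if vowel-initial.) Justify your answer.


'dragon': move consonant cluster 'dr' to end and add 'ay': 'agondray'.

agondray


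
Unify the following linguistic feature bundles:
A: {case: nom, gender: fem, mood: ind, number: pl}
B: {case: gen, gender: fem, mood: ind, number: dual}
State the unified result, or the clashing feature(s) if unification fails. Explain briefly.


Compare features:
case: A=nom vs B=gen -> CLASH
gender: A=fem vs B=fem -> unified: fem
mood: A=ind vs B=ind -> unified: ind
number: A=pl vs B=dual -> CLASH
Clashes detected on features 'case' (nom vs gen) and 'number' (pl vs dual); unification fails.

CLASH on 'case' (nom vs gen) and 'number' (pl vs dual)


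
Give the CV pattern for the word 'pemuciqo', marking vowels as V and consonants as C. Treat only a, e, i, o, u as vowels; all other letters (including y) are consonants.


Letter mapping: p = C, e = V, m = C, u = V, c = C, i = V, q = C, o = V.

CVCVCVCV


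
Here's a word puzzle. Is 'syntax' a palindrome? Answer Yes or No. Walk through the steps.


Forward: 'syntax'
Reversed: 'xatnys'
They differ.

No


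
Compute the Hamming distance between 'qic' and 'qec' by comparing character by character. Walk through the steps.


Alignment:
Position 1: 'q' vs 'q' = match
Position 2: 'i' vs 'e' = DIFFER
Position 3: 'c' vs 'c' = match
Total differences: 1

1


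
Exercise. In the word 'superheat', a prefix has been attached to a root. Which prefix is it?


The word 'superheat' = 'super' (prefix) + 'heat' (root). The prefix is 'super'.

super


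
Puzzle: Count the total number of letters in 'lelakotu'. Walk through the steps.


Spell out 'lelakotu' and number each letter: l(1), e(2), l(3), a(4), k(5), o(6), t(7), u(8). Total: 8 letters.

8


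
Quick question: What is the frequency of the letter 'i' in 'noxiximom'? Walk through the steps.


Letter 'i' in 'noxiximom': found at position(s) 4, 6 = 2 occurrence(s).

2


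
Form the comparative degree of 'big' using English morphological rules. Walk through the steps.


Apply comparative formation (double final consonant, add -er): 'big' -> 'bigger'.

bigger


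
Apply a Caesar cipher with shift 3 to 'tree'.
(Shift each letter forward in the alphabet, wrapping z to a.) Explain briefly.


Shift each letter by 3: t -> w, r -> u, e -> h, e -> h. Result: 'wuhh'.

wuhh


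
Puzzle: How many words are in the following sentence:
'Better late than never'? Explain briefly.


Split into words: Better | late | than | never = 4 words.

4


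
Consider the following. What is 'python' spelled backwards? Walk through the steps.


Reverse 'python' character by character: 'nohtyp'.

nohtyp


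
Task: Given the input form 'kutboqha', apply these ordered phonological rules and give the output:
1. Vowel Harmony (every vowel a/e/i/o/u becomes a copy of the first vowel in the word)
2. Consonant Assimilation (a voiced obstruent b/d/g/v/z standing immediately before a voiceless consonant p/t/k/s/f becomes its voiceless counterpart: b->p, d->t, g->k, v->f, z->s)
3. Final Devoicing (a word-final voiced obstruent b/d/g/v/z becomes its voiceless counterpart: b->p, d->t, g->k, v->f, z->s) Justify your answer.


Starting form: 'kutboqha'
Rule 1: Vowel Harmony: all vowels become 'u' (matching first vowel). 'kutboqha' -> 'kutbuqhu'
Rule 2: Consonant Assimilation: no voiced obstruent (b/d/g/v/z) stands immediately before a voiceless consonant (p/t/k/s/f). No change.
Rule 3: Final Devoicing: the word ends in the vowel 'u', not a consonant. No change.
Final form: 'kutbuqhu'

kutbuqhu


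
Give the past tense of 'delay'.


Apply rule: Add -ed. 'delay' becomes 'delayed'.

delayed


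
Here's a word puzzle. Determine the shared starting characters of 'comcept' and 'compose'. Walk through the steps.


Compare from the start: 3 characters match: 'com'. Mismatch at position 4: 'c' vs 'p'.

com


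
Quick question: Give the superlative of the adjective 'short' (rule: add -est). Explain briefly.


Apply superlative formation (add -est): 'short' -> 'shortest'.

shortest


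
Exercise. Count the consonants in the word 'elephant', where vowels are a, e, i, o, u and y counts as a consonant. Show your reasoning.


Consonants in 'elephant': l, p, h, n, t = 5 consonants.

5


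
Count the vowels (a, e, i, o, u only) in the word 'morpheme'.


Vowels in 'morpheme': o, e, e = 3 vowels.

3


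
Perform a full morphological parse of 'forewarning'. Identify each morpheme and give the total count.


Step 1: Identify prefix: 'fore' (meaning: before/front)
Step 2: Identify root: 'warn'
Step 3: Identify suffix(es): 'ing'
Decomposition: fore- (prefix: before/front) + warn (root) + -ing (suffix: ongoing action)
Total morphemes: 3

3 morphemes (fore- (prefix: before/front) + warn (root) + -ing (suffix: ongoing action))


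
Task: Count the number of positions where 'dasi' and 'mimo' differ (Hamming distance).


Alignment:
Position 1: 'd' vs 'm' = DIFFER
Position 2: 'a' vs 'i' = DIFFER
Position 3: 's' vs 'm' = DIFFER
Position 4: 'i' vs 'o' = DIFFER
Total differences: 4

4


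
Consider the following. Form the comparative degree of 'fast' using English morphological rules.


Apply comparative formation (add -er): 'fast' -> 'faster'.

faster


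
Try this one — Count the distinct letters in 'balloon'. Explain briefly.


Unique letters in 'balloon': {a, b, l, n, o} = 5 distinct letters.

5


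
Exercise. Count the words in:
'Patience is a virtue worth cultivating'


Split into words: Patience | is | a | virtue | worth | cultivating = 6 words.

6


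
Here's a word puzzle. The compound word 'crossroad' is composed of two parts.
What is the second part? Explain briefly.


Split 'crossroad' into 'cross' + 'road'. The second part is 'road'.

road


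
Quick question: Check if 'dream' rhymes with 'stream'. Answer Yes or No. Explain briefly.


Rime (stressed vowel + following sounds) of 'dream': -eam = /iːm/
Rime of 'stream': -eam = /iːm/
/iːm/ and /iːm/ are the same ending sound, so the words rhyme.

Yes


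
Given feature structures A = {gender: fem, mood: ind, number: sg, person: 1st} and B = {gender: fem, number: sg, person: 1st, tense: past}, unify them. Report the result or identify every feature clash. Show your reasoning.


Compare features:
gender: A=fem vs B=fem -> unified: fem
mood: A=ind vs B=_ -> unified: ind
number: A=sg vs B=sg -> unified: sg
person: A=1st vs B=1st -> unified: 1st
tense: A=_ vs B=past -> unified: past
No clashes found.

Unified: {gender: fem, mood: ind, number: sg, person: 1st, tense: past}


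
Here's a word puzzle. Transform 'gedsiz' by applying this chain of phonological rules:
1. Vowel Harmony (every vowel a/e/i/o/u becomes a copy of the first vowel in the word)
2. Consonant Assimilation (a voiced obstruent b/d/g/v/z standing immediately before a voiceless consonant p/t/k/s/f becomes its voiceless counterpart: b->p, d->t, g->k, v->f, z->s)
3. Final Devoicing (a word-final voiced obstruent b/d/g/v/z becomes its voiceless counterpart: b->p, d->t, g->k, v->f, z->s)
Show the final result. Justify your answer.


Starting form: 'gedsiz'
Rule 1: Vowel Harmony: all vowels become 'e' (matching first vowel). 'gedsiz' -> 'gedsez'
Rule 2: Consonant Assimilation: voiced obstruent before voiceless consonant becomes voiceless ('ds' -> 'ts'). 'gedsez' -> 'getsez'
Rule 3: Final Devoicing: word-final voiced obstruent 'z' becomes voiceless 's'. 'getsez' -> 'getses'
Final form: 'getses'

getses


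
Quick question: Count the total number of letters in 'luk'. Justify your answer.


Spell out 'luk' and number each letter: l(1), u(2), k(3). Total: 3 letters.

3


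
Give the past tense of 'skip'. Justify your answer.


Apply rule: Double final consonant and add -ed. 'skip' becomes 'skipped'.

skipped


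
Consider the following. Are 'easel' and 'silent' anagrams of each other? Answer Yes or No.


Sorted letters of 'easel': 'aeels'
Sorted letters of 'silent': 'eilnst'
They do not match.

No


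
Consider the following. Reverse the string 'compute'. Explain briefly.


Reverse 'compute' character by character: 'etupmoc'.

etupmoc


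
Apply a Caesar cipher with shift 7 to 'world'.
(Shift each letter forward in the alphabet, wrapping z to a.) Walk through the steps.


Shift each letter by 7: w -> d, o -> v, r -> y, l -> s, d -> k. Result: 'dvysk'.

dvysk


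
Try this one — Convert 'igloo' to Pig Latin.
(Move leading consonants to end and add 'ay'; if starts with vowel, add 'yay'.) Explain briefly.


'igloo' starts with a vowel, so add 'yay': 'iglooyay'.

iglooyay


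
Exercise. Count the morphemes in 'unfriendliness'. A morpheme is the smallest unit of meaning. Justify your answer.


Decomposition: un- (prefix) + friend (root) + -ly (suffix) + -ness (suffix) = 4 morpheme(s)

4 morphemes


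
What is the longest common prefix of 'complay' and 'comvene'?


Compare from the start: 3 characters match: 'com'. Mismatch at position 4: 'p' vs 'v'.

com
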